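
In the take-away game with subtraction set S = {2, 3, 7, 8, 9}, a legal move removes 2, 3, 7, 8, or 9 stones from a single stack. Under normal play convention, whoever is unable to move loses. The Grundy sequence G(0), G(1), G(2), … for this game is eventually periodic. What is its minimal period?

16

n :  0  1  2  3  4  5  6  7  8  9 10 11 12 13 14 15 16 17 18 19 20 21 22 23 24 25 26 27 28 29 30 31 32 33
G :  0  0  1  1  2  0  0  1  1  2  2  0  3  1  2  2  0  0  1  1  2  0  0  1  1  2  2  0  3  1  2  2  0  0
G(n+16) = G(n) holds for n = 0,…,8 (a full window of length max(S) = 9), so the sequence is purely periodic with period 16.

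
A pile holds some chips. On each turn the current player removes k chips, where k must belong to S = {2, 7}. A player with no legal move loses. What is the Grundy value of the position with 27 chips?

G(0) = 0
G(1) = mex{} = 0
G(2) = mex{0} = 1
G(3) = mex{0} = 1
G(4) = mex{1} = 0
G(5) = mex{1} = 0
G(6) = mex{0} = 1
G(7) = mex{0,0} = 1
G(8) = mex{1,0} = 2
G(9) = mex{1,1} = 0
G(10) = mex{2,1} = 0
G(11) = mex{0,0} = 1
G(12) = mex{0,0} = 1
G(13) = mex{1,1} = 0
G(14) = mex{1,1} = 0
G(15) = mex{0,2} = 1
G(16) = mex{0,0} = 1
G(17) = mex{1,0} = 2
G(18) = mex{1,1} = 0
G(19) = mex{2,1} = 0
G(20) = mex{0,0} = 1
G(21) = mex{0,0} = 1
G(22) = mex{1,1} = 0
G(23) = mex{1,1} = 0
G(24) = mex{0,2} = 1
G(25) = mex{0,0} = 1
G(26) = mex{1,0} = 2
G(27) = mex{1,1} = 0

0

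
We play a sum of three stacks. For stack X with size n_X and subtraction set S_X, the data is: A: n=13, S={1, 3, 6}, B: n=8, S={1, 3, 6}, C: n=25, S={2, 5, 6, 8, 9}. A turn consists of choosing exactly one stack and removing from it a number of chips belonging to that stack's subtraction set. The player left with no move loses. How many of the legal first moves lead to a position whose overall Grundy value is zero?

Stack A, S = {1, 3, 6}:
n :  0  1  2  3  4  5  6  7  8  9 10 11 12 13
G :  0  1  0  1  0  1  2  3  2  0  1  0  1  0
G_A(13) = 0.
Stack B, S = {1, 3, 6}:
G(0) = 0
G(1) = mex{0} = 1
G(2) = mex{1} = 0
G(3) = mex{0,0} = 1
G(4) = mex{1,1} = 0
G(5) = mex{0,0} = 1
G(6) = mex{1,1,0} = 2
G(7) = mex{2,0,1} = 3
G(8) = mex{3,1,0} = 2
G_B(8) = 2.
Stack C, S = {2, 5, 6, 8, 9}:
n :  0  1  2  3  4  5  6  7  8  9 10 11 12 13 14 15 16 17 18 19 20 21 22 23 24 25
G :  0  0  1  1  0  2  1  3  2  2  3  0  2  1  0  0  1  1  0  2  1  3  2  2  3  0
G_C(25) = 0.
Combined Grundy value = 0 ⊕ 2 ⊕ 0 = 2.
A winning move leaves total XOR = 0, i.e. changes one component's Grundy value g to g ⊕ X where X is the current total.
Stack A: need g' = 0⊕2 = 2. Options: 13−1→G=1, 13−3→G=1, 13−6→G=3. Hits: 0.
Stack B: need g' = 2⊕2 = 0. Options: 8−1→G=3, 8−3→G=1, 8−6→G=0. Hits: 1.
Stack C: need g' = 0⊕2 = 2. Options: 25−2→G=2, 25−5→G=1, 25−6→G=2, 25−8→G=1, 25−9→G=1. Hits: 2.

3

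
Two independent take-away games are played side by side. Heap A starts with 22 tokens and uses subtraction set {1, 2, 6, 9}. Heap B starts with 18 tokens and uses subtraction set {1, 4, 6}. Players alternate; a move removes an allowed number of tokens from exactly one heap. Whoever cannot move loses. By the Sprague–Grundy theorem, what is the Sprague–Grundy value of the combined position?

0

Heap A, S = {1, 2, 6, 9}:
n :  0  1  2  3  4  5  6  7  8  9 10 11 12 13 14 15 16 17 18 19 20 21 22
G :  0  1  2  0  1  2  3  0  1  2  0  1  2  3  0  1  2  0  1  2  3  0  1
G_A(22) = 1.
Heap B, S = {1, 4, 6}:
G(0) = 0
G(1) = mex{0} = 1
G(2) = mex{1} = 0
G(3) = mex{0} = 1
G(4) = mex{1,0} = 2
G(5) = mex{2,1} = 0
G(6) = mex{0,0,0} = 1
G(7) = mex{1,1,1} = 0
G(8) = mex{0,2,0} = 1
G(9) = mex{1,0,1} = 2
G(10) = mex{2,1,2} = 0
G(11) = mex{0,0,0} = 1
G(12) = mex{1,1,1} = 0
G(13) = mex{0,2,0} = 1
G(14) = mex{1,0,1} = 2
G(15) = mex{2,1,2} = 0
G(16) = mex{0,0,0} = 1
G(17) = mex{1,1,1} = 0
G(18) = mex{0,2,0} = 1
G_B(18) = 1.
Combined Grundy value = 1 ⊕ 1 = 0.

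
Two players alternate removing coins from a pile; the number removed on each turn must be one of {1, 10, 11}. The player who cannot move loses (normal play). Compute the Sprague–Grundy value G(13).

G(0) = 0
G(1) = mex{0} = 1
G(2) = mex{1} = 0
G(3) = mex{0} = 1
G(4) = mex{1} = 0
G(5) = mex{0} = 1
G(6) = mex{1} = 0
G(7) = mex{0} = 1
G(8) = mex{1} = 0
G(9) = mex{0} = 1
G(10) = mex{1,0} = 2
G(11) = mex{2,1,0} = 3
G(12) = mex{3,0,1} = 2
G(13) = mex{2,1,0} = 3

3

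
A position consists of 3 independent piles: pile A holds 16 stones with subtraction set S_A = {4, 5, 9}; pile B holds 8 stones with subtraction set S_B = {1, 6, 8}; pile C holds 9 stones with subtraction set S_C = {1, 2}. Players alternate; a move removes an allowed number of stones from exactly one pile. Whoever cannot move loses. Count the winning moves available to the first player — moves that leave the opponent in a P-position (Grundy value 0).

5

Pile A, S = {4, 5, 9}:
G(0) = 0
G(1) = mex{} = 0
G(2) = mex{} = 0
G(3) = mex{} = 0
G(4) = mex{0} = 1
G(5) = mex{0,0} = 1
G(6) = mex{0,0} = 1
G(7) = mex{0,0} = 1
G(8) = mex{1,0} = 2
G(9) = mex{1,1,0} = 2
G(10) = mex{1,1,0} = 2
G(11) = mex{1,1,0} = 2
G(12) = mex{2,1,0} = 3
G(13) = mex{2,2,1} = 0
G(14) = mex{2,2,1} = 0
G(15) = mex{2,2,1} = 0
G(16) = mex{3,2,1} = 0
G_A(16) = 0.
Pile B, S = {1, 6, 8}:
G(0) = 0
G(1) = mex{0} = 1
G(2) = mex{1} = 0
G(3) = mex{0} = 1
G(4) = mex{1} = 0
G(5) = mex{0} = 1
G(6) = mex{1,0} = 2
G(7) = mex{2,1} = 0
G(8) = mex{0,0,0} = 1
G_B(8) = 1.
Pile C, S = {1, 2}:
n : 0 1 2 3 4 5 6 7 8 9
G : 0 1 2 0 1 2 0 1 2 0
G_C(9) = 0.
Combined Grundy value = 0 ⊕ 1 ⊕ 0 = 1.
A winning move leaves total XOR = 0, i.e. changes one component's Grundy value g to g ⊕ X where X is the current total.
Pile A: need g' = 0⊕1 = 1. Options: 16−4→G=3, 16−5→G=2, 16−9→G=1. Hits: 1.
Pile B: need g' = 1⊕1 = 0. Options: 8−1→G=0, 8−6→G=0, 8−8→G=0. Hits: 3.
Pile C: need g' = 0⊕1 = 1. Options: 9−1→G=2, 9−2→G=1. Hits: 1.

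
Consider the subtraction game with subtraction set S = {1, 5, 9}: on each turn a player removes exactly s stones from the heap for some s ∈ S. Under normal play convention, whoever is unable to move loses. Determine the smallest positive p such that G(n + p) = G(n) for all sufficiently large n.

n :  0  1  2  3  4  5  6  7  8  9 10 11 12 13 14
G :  0  1  0  1  0  1  0  1  0  1  0  1  0  1  0
G(n+2) = G(n) holds for n = 0,…,8 (a full window of length max(S) = 9), so the sequence is purely periodic with period 2.

2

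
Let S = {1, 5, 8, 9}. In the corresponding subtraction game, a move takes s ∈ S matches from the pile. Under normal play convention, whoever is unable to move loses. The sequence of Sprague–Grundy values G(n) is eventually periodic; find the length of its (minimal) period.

n :  0  1  2  3  4  5  6  7  8  9 10 11 12 13 14 15 16 17 18 19 20 21 22 23 24 25 26 27 28 29 30 31 32 33
G :  0  1  0  1  0  1  0  1  2  3  2  3  2  3  2  3  0  1  0  1  0  1  0  1  2  3  2  3  2  3  2  3  0  1
G(n+16) = G(n) holds for n = 0,…,8 (a full window of length max(S) = 9), so the sequence is purely periodic with period 16.

16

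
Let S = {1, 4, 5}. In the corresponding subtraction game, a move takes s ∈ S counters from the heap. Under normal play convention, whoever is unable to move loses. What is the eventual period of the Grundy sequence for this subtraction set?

8

G(0) = 0
G(1) = mex{0} = 1
G(2) = mex{1} = 0
G(3) = mex{0} = 1
G(4) = mex{1,0} = 2
G(5) = mex{2,1,0} = 3
G(6) = mex{3,0,1} = 2
G(7) = mex{2,1,0} = 3
G(8) = mex{3,2,1} = 0
G(9) = mex{0,3,2} = 1
G(10) = mex{1,2,3} = 0
G(11) = mex{0,3,2} = 1
G(12) = mex{1,0,3} = 2
G(13) = mex{2,1,0} = 3
G(14) = mex{3,0,1} = 2
G(15) = mex{2,1,0} = 3
G(16) = mex{3,2,1} = 0
G(17) = mex{0,3,2} = 1
G(n+8) = G(n) holds for n = 0,…,4 (a full window of length max(S) = 5), so the sequence is purely periodic with period 8.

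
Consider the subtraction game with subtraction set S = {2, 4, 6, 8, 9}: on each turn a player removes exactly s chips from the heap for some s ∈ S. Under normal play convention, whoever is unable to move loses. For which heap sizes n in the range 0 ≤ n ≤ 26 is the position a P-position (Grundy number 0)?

0, 1, 11, 12, 22, 23

n :  0  1  2  3  4  5  6  7  8  9 10 11 12 13 14 15 16 17 18 19 20 21 22 23 24 25 26
G :  0  0  1  1  2  2  3  3  4  4  5  0  0  1  1  2  2  3  3  4  4  5  0  0  1  1  2
P-positions are exactly the n with G(n) = 0.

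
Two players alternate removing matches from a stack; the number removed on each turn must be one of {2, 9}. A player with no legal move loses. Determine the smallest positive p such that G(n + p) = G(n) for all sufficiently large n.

G(0) = 0
G(1) = mex{} = 0
G(2) = mex{0} = 1
G(3) = mex{0} = 1
G(4) = mex{1} = 0
G(5) = mex{1} = 0
G(6) = mex{0} = 1
G(7) = mex{0} = 1
G(8) = mex{1} = 0
G(9) = mex{1,0} = 2
G(10) = mex{0,0} = 1
G(11) = mex{2,1} = 0
G(12) = mex{1,1} = 0
G(13) = mex{0,0} = 1
G(14) = mex{0,0} = 1
G(15) = mex{1,1} = 0
G(16) = mex{1,1} = 0
G(17) = mex{0,0} = 1
G(18) = mex{0,2} = 1
G(19) = mex{1,1} = 0
G(20) = mex{1,0} = 2
G(21) = mex{0,0} = 1
G(22) = mex{2,1} = 0
G(23) = mex{1,1} = 0
G(n+11) = G(n) holds for n = 0,…,8 (a full window of length max(S) = 9), so the sequence is purely periodic with period 11.

11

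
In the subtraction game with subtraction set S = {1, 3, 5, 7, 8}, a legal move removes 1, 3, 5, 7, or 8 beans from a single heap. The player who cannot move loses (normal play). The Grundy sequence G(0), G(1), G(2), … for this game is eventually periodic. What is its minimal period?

G(0) = 0
G(1) = mex{0} = 1
G(2) = mex{1} = 0
G(3) = mex{0,0} = 1
G(4) = mex{1,1} = 0
G(5) = mex{0,0,0} = 1
G(6) = mex{1,1,1} = 0
G(7) = mex{0,0,0,0} = 1
G(8) = mex{1,1,1,1,0} = 2
G(9) = mex{2,0,0,0,1} = 3
G(10) = mex{3,1,1,1,0} = 2
G(11) = mex{2,2,0,0,1} = 3
G(12) = mex{3,3,1,1,0} = 2
G(13) = mex{2,2,2,0,1} = 3
G(14) = mex{3,3,3,1,0} = 2
G(15) = mex{2,2,2,2,1} = 0
G(16) = mex{0,3,3,3,2} = 1
G(17) = mex{1,2,2,2,3} = 0
G(18) = mex{0,0,3,3,2} = 1
G(19) = mex{1,1,2,2,3} = 0
G(20) = mex{0,0,0,3,2} = 1
G(21) = mex{1,1,1,2,3} = 0
G(22) = mex{0,0,0,0,2} = 1
G(23) = mex{1,1,1,1,0} = 2
G(24) = mex{2,0,0,0,1} = 3
G(25) = mex{3,1,1,1,0} = 2
G(26) = mex{2,2,0,0,1} = 3
G(27) = mex{3,3,1,1,0} = 2
G(28) = mex{2,2,2,0,1} = 3
G(29) = mex{3,3,3,1,0} = 2
G(30) = mex{2,2,2,2,1} = 0
G(31) = mex{0,3,3,3,2} = 1
G(n+15) = G(n) holds for n = 0,…,7 (a full window of length max(S) = 8), so the sequence is purely periodic with period 15.

15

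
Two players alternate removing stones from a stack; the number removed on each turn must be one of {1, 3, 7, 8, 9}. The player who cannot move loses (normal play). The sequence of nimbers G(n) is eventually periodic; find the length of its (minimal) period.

16

n :  0  1  2  3  4  5  6  7  8  9 10 11 12 13 14 15 16 17 18 19 20 21 22 23 24 25 26 27 28 29 30 31 32 33
G :  0  1  0  1  0  1  0  1  2  3  2  3  2  3  2  3  0  1  0  1  0  1  0  1  2  3  2  3  2  3  2  3  0  1
G(n+16) = G(n) holds for n = 0,…,8 (a full window of length max(S) = 9), so the sequence is purely periodic with period 16.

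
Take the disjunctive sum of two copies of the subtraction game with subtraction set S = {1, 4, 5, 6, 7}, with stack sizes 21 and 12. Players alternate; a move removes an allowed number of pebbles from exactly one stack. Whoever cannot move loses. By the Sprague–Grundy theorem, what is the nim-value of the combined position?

All stacks use S = {1, 4, 5, 6, 7}:
n :  0  1  2  3  4  5  6  7  8  9 10 11 12 13 14 15 16 17 18 19 20 21
G :  0  1  0  1  2  3  2  3  4  5  0  1  0  1  2  3  2  3  4  5  0  1
Stack A: G(21) = 1.
Stack B: G(12) = 0.
Combined Grundy value = 1 ⊕ 0 = 1.

1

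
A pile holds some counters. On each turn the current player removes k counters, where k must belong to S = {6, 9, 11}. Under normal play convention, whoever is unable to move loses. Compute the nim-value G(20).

G(0) = 0
G(1) = mex{} = 0
G(2) = mex{} = 0
G(3) = mex{} = 0
G(4) = mex{} = 0
G(5) = mex{} = 0
G(6) = mex{0} = 1
G(7) = mex{0} = 1
G(8) = mex{0} = 1
G(9) = mex{0,0} = 1
G(10) = mex{0,0} = 1
G(11) = mex{0,0,0} = 1
G(12) = mex{1,0,0} = 2
G(13) = mex{1,0,0} = 2
G(14) = mex{1,0,0} = 2
G(15) = mex{1,1,0} = 2
G(16) = mex{1,1,0} = 2
G(17) = mex{1,1,1} = 0
G(18) = mex{2,1,1} = 0
G(19) = mex{2,1,1} = 0
G(20) = mex{2,1,1} = 0

0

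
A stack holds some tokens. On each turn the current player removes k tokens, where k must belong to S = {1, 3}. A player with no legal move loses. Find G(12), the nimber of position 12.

G(0) = 0
G(1) = mex{0} = 1
G(2) = mex{1} = 0
G(3) = mex{0,0} = 1
G(4) = mex{1,1} = 0
G(5) = mex{0,0} = 1
G(6) = mex{1,1} = 0
G(7) = mex{0,0} = 1
G(8) = mex{1,1} = 0
G(9) = mex{0,0} = 1
G(10) = mex{1,1} = 0
G(11) = mex{0,0} = 1
G(12) = mex{1,1} = 0

0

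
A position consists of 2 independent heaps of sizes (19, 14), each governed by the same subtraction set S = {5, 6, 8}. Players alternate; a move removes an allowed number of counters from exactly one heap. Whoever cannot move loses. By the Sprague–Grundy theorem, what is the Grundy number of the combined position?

1

All heaps use S = {5, 6, 8}:
n :  0  1  2  3  4  5  6  7  8  9 10 11 12 13 14 15 16 17 18 19
G :  0  0  0  0  0  1  1  1  1  1  2  2  2  0  0  0  0  0  1  1
Heap A: G(19) = 1.
Heap B: G(14) = 0.
Combined Grundy value = 1 ⊕ 0 = 1.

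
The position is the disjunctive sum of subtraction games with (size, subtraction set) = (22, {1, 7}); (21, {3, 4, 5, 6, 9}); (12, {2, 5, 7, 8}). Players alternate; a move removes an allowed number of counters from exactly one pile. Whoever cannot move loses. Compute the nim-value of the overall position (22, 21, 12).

Pile A, S = {1, 7}:
n :  0  1  2  3  4  5  6  7  8  9 10 11 12 13 14 15 16 17 18 19 20 21 22
G :  0  1  0  1  0  1  0  1  0  1  0  1  0  1  0  1  0  1  0  1  0  1  0
G_A(22) = 0.
Pile B, S = {3, 4, 5, 6, 9}:
G(0) = 0
G(1) = mex{} = 0
G(2) = mex{} = 0
G(3) = mex{0} = 1
G(4) = mex{0,0} = 1
G(5) = mex{0,0,0} = 1
G(6) = mex{1,0,0,0} = 2
G(7) = mex{1,1,0,0} = 2
G(8) = mex{1,1,1,0} = 2
G(9) = mex{2,1,1,1,0} = 3
G(10) = mex{2,2,1,1,0} = 3
G(11) = mex{2,2,2,1,0} = 3
G(12) = mex{3,2,2,2,1} = 0
G(13) = mex{3,3,2,2,1} = 0
G(14) = mex{3,3,3,2,1} = 0
G(15) = mex{0,3,3,3,2} = 1
G(16) = mex{0,0,3,3,2} = 1
G(17) = mex{0,0,0,3,2} = 1
G(18) = mex{1,0,0,0,3} = 2
G(19) = mex{1,1,0,0,3} = 2
G(20) = mex{1,1,1,0,3} = 2
G(21) = mex{2,1,1,1,0} = 3
G_B(21) = 3.
Pile C, S = {2, 5, 7, 8}:
n :  0  1  2  3  4  5  6  7  8  9 10 11 12
G :  0  0  1  1  0  2  1  3  2  2  0  3  1
G_C(12) = 1.
Combined Grundy value = 0 ⊕ 3 ⊕ 1 = 2.

2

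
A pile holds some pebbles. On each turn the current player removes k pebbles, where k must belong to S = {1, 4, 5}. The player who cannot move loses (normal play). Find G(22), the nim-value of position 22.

n :  0  1  2  3  4  5  6  7  8  9 10 11 12 13 14 15 16 17 18 19 20 21 22
G :  0  1  0  1  2  3  2  3  0  1  0  1  2  3  2  3  0  1  0  1  2  3  2

2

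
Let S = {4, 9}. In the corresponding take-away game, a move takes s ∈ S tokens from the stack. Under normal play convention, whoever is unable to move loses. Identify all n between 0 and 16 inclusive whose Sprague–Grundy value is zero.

G(0) = 0
G(1) = mex{} = 0
G(2) = mex{} = 0
G(3) = mex{} = 0
G(4) = mex{0} = 1
G(5) = mex{0} = 1
G(6) = mex{0} = 1
G(7) = mex{0} = 1
G(8) = mex{1} = 0
G(9) = mex{1,0} = 2
G(10) = mex{1,0} = 2
G(11) = mex{1,0} = 2
G(12) = mex{0,0} = 1
G(13) = mex{2,1} = 0
G(14) = mex{2,1} = 0
G(15) = mex{2,1} = 0
G(16) = mex{1,1} = 0
P-positions are exactly the n with G(n) = 0.

0, 1, 2, 3, 8, 13, 14, 15, 16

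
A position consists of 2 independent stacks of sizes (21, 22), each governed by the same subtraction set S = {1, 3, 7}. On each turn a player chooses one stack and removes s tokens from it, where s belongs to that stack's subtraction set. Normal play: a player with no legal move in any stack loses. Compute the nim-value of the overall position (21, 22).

1

All stacks use S = {1, 3, 7}:
G(0) = 0
G(1) = mex{0} = 1
G(2) = mex{1} = 0
G(3) = mex{0,0} = 1
G(4) = mex{1,1} = 0
G(5) = mex{0,0} = 1
G(6) = mex{1,1} = 0
G(7) = mex{0,0,0} = 1
G(8) = mex{1,1,1} = 0
G(9) = mex{0,0,0} = 1
G(10) = mex{1,1,1} = 0
G(11) = mex{0,0,0} = 1
G(12) = mex{1,1,1} = 0
G(13) = mex{0,0,0} = 1
G(14) = mex{1,1,1} = 0
G(15) = mex{0,0,0} = 1
G(16) = mex{1,1,1} = 0
G(17) = mex{0,0,0} = 1
G(18) = mex{1,1,1} = 0
G(19) = mex{0,0,0} = 1
G(20) = mex{1,1,1} = 0
G(21) = mex{0,0,0} = 1
G(22) = mex{1,1,1} = 0
Stack A: G(21) = 1.
Stack B: G(22) = 0.
Combined Grundy value = 1 ⊕ 0 = 1.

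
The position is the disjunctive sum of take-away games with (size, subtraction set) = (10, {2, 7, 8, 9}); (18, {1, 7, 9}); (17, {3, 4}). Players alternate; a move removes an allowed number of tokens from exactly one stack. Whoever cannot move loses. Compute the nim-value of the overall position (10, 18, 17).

2

Stack A, S = {2, 7, 8, 9}:
n :  0  1  2  3  4  5  6  7  8  9 10
G :  0  0  1  1  0  0  1  1  2  2  3
G_A(10) = 3.
Stack B, S = {1, 7, 9}:
G(0) = 0
G(1) = mex{0} = 1
G(2) = mex{1} = 0
G(3) = mex{0} = 1
G(4) = mex{1} = 0
G(5) = mex{0} = 1
G(6) = mex{1} = 0
G(7) = mex{0,0} = 1
G(8) = mex{1,1} = 0
G(9) = mex{0,0,0} = 1
G(10) = mex{1,1,1} = 0
G(11) = mex{0,0,0} = 1
G(12) = mex{1,1,1} = 0
G(13) = mex{0,0,0} = 1
G(14) = mex{1,1,1} = 0
G(15) = mex{0,0,0} = 1
G(16) = mex{1,1,1} = 0
G(17) = mex{0,0,0} = 1
G(18) = mex{1,1,1} = 0
G_B(18) = 0.
Stack C, S = {3, 4}:
n :  0  1  2  3  4  5  6  7  8  9 10 11 12 13 14 15 16 17
G :  0  0  0  1  1  1  2  0  0  0  1  1  1  2  0  0  0  1
G_C(17) = 1.
Combined Grundy value = 3 ⊕ 0 ⊕ 1 = 2.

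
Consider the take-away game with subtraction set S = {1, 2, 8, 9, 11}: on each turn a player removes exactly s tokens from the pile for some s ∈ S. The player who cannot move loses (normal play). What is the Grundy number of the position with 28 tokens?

2

G(0) = 0
G(1) = mex{0} = 1
G(2) = mex{1,0} = 2
G(3) = mex{2,1} = 0
G(4) = mex{0,2} = 1
G(5) = mex{1,0} = 2
G(6) = mex{2,1} = 0
G(7) = mex{0,2} = 1
G(8) = mex{1,0,0} = 2
G(9) = mex{2,1,1,0} = 3
G(10) = mex{3,2,2,1} = 0
G(11) = mex{0,3,0,2,0} = 1
G(12) = mex{1,0,1,0,1} = 2
G(13) = mex{2,1,2,1,2} = 0
G(14) = mex{0,2,0,2,0} = 1
G(15) = mex{1,0,1,0,1} = 2
G(16) = mex{2,1,2,1,2} = 0
G(17) = mex{0,2,3,2,0} = 1
G(18) = mex{1,0,0,3,1} = 2
G(19) = mex{2,1,1,0,2} = 3
G(20) = mex{3,2,2,1,3} = 0
G(21) = mex{0,3,0,2,0} = 1
G(22) = mex{1,0,1,0,1} = 2
G(23) = mex{2,1,2,1,2} = 0
G(24) = mex{0,2,0,2,0} = 1
G(25) = mex{1,0,1,0,1} = 2
G(26) = mex{2,1,2,1,2} = 0
G(27) = mex{0,2,3,2,0} = 1
G(28) = mex{1,0,0,3,1} = 2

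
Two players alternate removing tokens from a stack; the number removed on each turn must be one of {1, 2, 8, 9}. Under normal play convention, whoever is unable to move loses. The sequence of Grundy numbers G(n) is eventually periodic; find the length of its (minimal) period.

10

n :  0  1  2  3  4  5  6  7  8  9 10 11 12 13 14 15 16 17 18 19 20 21
G :  0  1  2  0  1  2  0  1  2  3  0  1  2  0  1  2  0  1  2  3  0  1
G(n+10) = G(n) holds for n = 0,…,8 (a full window of length max(S) = 9), so the sequence is purely periodic with period 10.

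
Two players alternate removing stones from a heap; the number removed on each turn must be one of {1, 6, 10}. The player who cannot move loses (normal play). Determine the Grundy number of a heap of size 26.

1

G(0) = 0
G(1) = mex{0} = 1
G(2) = mex{1} = 0
G(3) = mex{0} = 1
G(4) = mex{1} = 0
G(5) = mex{0} = 1
G(6) = mex{1,0} = 2
G(7) = mex{2,1} = 0
G(8) = mex{0,0} = 1
G(9) = mex{1,1} = 0
G(10) = mex{0,0,0} = 1
G(11) = mex{1,1,1} = 0
G(12) = mex{0,2,0} = 1
G(13) = mex{1,0,1} = 2
G(14) = mex{2,1,0} = 3
G(15) = mex{3,0,1} = 2
G(16) = mex{2,1,2} = 0
G(17) = mex{0,0,0} = 1
G(18) = mex{1,1,1} = 0
G(19) = mex{0,2,0} = 1
G(20) = mex{1,3,1} = 0
G(21) = mex{0,2,0} = 1
G(22) = mex{1,0,1} = 2
G(23) = mex{2,1,2} = 0
G(24) = mex{0,0,3} = 1
G(25) = mex{1,1,2} = 0
G(26) = mex{0,0,0} = 1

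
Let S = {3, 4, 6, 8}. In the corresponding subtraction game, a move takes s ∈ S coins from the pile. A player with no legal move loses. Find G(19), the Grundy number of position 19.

G(0) = 0
G(1) = mex{} = 0
G(2) = mex{} = 0
G(3) = mex{0} = 1
G(4) = mex{0,0} = 1
G(5) = mex{0,0} = 1
G(6) = mex{1,0,0} = 2
G(7) = mex{1,1,0} = 2
G(8) = mex{1,1,0,0} = 2
G(9) = mex{2,1,1,0} = 3
G(10) = mex{2,2,1,0} = 3
G(11) = mex{2,2,1,1} = 0
G(12) = mex{3,2,2,1} = 0
G(13) = mex{3,3,2,1} = 0
G(14) = mex{0,3,2,2} = 1
G(15) = mex{0,0,3,2} = 1
G(16) = mex{0,0,3,2} = 1
G(17) = mex{1,0,0,3} = 2
G(18) = mex{1,1,0,3} = 2
G(19) = mex{1,1,0,0} = 2

2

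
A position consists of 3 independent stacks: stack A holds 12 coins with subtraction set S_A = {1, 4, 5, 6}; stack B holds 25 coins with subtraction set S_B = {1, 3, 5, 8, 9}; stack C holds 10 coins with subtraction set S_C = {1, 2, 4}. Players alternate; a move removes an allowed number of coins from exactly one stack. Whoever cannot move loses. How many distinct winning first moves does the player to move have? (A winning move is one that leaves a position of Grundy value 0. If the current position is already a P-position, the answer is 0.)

Stack A, S = {1, 4, 5, 6}:
n :  0  1  2  3  4  5  6  7  8  9 10 11 12
G :  0  1  0  1  2  3  2  3  4  0  1  0  1
G_A(12) = 1.
Stack B, S = {1, 3, 5, 8, 9}:
G(0) = 0
G(1) = mex{0} = 1
G(2) = mex{1} = 0
G(3) = mex{0,0} = 1
G(4) = mex{1,1} = 0
G(5) = mex{0,0,0} = 1
G(6) = mex{1,1,1} = 0
G(7) = mex{0,0,0} = 1
G(8) = mex{1,1,1,0} = 2
G(9) = mex{2,0,0,1,0} = 3
G(10) = mex{3,1,1,0,1} = 2
G(11) = mex{2,2,0,1,0} = 3
G(12) = mex{3,3,1,0,1} = 2
G(13) = mex{2,2,2,1,0} = 3
G(14) = mex{3,3,3,0,1} = 2
G(15) = mex{2,2,2,1,0} = 3
G(16) = mex{3,3,3,2,1} = 0
G(17) = mex{0,2,2,3,2} = 1
G(18) = mex{1,3,3,2,3} = 0
G(19) = mex{0,0,2,3,2} = 1
G(20) = mex{1,1,3,2,3} = 0
G(21) = mex{0,0,0,3,2} = 1
G(22) = mex{1,1,1,2,3} = 0
G(23) = mex{0,0,0,3,2} = 1
G(24) = mex{1,1,1,0,3} = 2
G(25) = mex{2,0,0,1,0} = 3
G_B(25) = 3.
Stack C, S = {1, 2, 4}:
n :  0  1  2  3  4  5  6  7  8  9 10
G :  0  1  2  0  1  2  0  1  2  0  1
G_C(10) = 1.
Combined Grundy value = 1 ⊕ 3 ⊕ 1 = 3.
A winning move leaves total XOR = 0, i.e. changes one component's Grundy value g to g ⊕ X where X is the current total.
Stack A: need g' = 1⊕3 = 2. Options: 12−1→G=0, 12−4→G=4, 12−5→G=3, 12−6→G=2. Hits: 1.
Stack B: need g' = 3⊕3 = 0. Options: 25−1→G=2, 25−3→G=0, 25−5→G=0, 25−8→G=1, 25−9→G=0. Hits: 3.
Stack C: need g' = 1⊕3 = 2. Options: 10−1→G=0, 10−2→G=2, 10−4→G=0. Hits: 1.

5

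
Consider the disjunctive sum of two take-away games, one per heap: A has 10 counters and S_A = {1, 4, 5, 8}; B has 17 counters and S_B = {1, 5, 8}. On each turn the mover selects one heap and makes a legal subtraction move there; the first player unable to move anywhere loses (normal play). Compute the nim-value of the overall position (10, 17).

1

Heap A, S = {1, 4, 5, 8}:
G(0) = 0
G(1) = mex{0} = 1
G(2) = mex{1} = 0
G(3) = mex{0} = 1
G(4) = mex{1,0} = 2
G(5) = mex{2,1,0} = 3
G(6) = mex{3,0,1} = 2
G(7) = mex{2,1,0} = 3
G(8) = mex{3,2,1,0} = 4
G(9) = mex{4,3,2,1} = 0
G(10) = mex{0,2,3,0} = 1
G_A(10) = 1.
Heap B, S = {1, 5, 8}:
G(0) = 0
G(1) = mex{0} = 1
G(2) = mex{1} = 0
G(3) = mex{0} = 1
G(4) = mex{1} = 0
G(5) = mex{0,0} = 1
G(6) = mex{1,1} = 0
G(7) = mex{0,0} = 1
G(8) = mex{1,1,0} = 2
G(9) = mex{2,0,1} = 3
G(10) = mex{3,1,0} = 2
G(11) = mex{2,0,1} = 3
G(12) = mex{3,1,0} = 2
G(13) = mex{2,2,1} = 0
G(14) = mex{0,3,0} = 1
G(15) = mex{1,2,1} = 0
G(16) = mex{0,3,2} = 1
G(17) = mex{1,2,3} = 0
G_B(17) = 0.
Combined Grundy value = 1 ⊕ 0 = 1.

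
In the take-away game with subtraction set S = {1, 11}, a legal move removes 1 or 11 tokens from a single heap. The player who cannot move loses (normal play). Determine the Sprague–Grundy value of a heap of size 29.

1

G(0) = 0
G(1) = mex{0} = 1
G(2) = mex{1} = 0
G(3) = mex{0} = 1
G(4) = mex{1} = 0
G(5) = mex{0} = 1
G(6) = mex{1} = 0
G(7) = mex{0} = 1
G(8) = mex{1} = 0
G(9) = mex{0} = 1
G(10) = mex{1} = 0
G(11) = mex{0,0} = 1
G(12) = mex{1,1} = 0
G(13) = mex{0,0} = 1
G(14) = mex{1,1} = 0
G(15) = mex{0,0} = 1
G(16) = mex{1,1} = 0
G(17) = mex{0,0} = 1
G(18) = mex{1,1} = 0
G(19) = mex{0,0} = 1
G(20) = mex{1,1} = 0
G(21) = mex{0,0} = 1
G(22) = mex{1,1} = 0
G(23) = mex{0,0} = 1
G(24) = mex{1,1} = 0
G(25) = mex{0,0} = 1
G(26) = mex{1,1} = 0
G(27) = mex{0,0} = 1
G(28) = mex{1,1} = 0
G(29) = mex{0,0} = 1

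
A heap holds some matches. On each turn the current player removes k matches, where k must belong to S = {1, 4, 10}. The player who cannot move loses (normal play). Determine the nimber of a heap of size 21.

0

n :  0  1  2  3  4  5  6  7  8  9 10 11 12 13 14 15 16 17 18 19 20 21
G :  0  1  0  1  2  0  1  0  1  2  3  2  3  0  1  3  0  1  0  1  2  0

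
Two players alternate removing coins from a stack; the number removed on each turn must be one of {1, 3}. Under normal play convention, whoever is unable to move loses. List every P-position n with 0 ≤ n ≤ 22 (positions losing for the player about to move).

0, 2, 4, 6, 8, 10, 12, 14, 16, 18, 20, 22

n :  0  1  2  3  4  5  6  7  8  9 10 11 12 13 14 15 16 17 18 19 20 21 22
G :  0  1  0  1  0  1  0  1  0  1  0  1  0  1  0  1  0  1  0  1  0  1  0
P-positions are exactly the n with G(n) = 0.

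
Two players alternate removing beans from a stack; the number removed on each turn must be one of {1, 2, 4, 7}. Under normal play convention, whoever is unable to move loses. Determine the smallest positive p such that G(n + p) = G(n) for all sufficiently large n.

3

n :  0  1  2  3  4  5  6  7  8  9 10 11 12 13 14
G :  0  1  2  0  1  2  0  1  2  0  1  2  0  1  2
G(n+3) = G(n) holds for n = 0,…,6 (a full window of length max(S) = 7), so the sequence is purely periodic with period 3.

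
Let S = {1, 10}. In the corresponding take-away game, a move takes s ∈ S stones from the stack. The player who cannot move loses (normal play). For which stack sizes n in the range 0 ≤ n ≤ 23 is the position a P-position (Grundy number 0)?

0, 2, 4, 6, 8, 11, 13, 15, 17, 19, 22

n :  0  1  2  3  4  5  6  7  8  9 10 11 12 13 14 15 16 17 18 19 20 21 22 23
G :  0  1  0  1  0  1  0  1  0  1  2  0  1  0  1  0  1  0  1  0  1  2  0  1
P-positions are exactly the n with G(n) = 0.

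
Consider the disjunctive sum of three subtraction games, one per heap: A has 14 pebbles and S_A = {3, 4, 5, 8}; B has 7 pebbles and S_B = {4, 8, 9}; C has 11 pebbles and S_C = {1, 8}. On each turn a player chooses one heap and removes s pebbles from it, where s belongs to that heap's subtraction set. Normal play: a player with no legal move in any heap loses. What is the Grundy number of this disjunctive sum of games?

0

Heap A, S = {3, 4, 5, 8}:
n :  0  1  2  3  4  5  6  7  8  9 10 11 12 13 14
G :  0  0  0  1  1  1  2  2  2  3  3  0  0  0  1
G_A(14) = 1.
Heap B, S = {4, 8, 9}:
n : 0 1 2 3 4 5 6 7
G : 0 0 0 0 1 1 1 1
G_B(7) = 1.
Heap C, S = {1, 8}:
n :  0  1  2  3  4  5  6  7  8  9 10 11
G :  0  1  0  1  0  1  0  1  2  0  1  0
G_C(11) = 0.
Combined Grundy value = 1 ⊕ 1 ⊕ 0 = 0.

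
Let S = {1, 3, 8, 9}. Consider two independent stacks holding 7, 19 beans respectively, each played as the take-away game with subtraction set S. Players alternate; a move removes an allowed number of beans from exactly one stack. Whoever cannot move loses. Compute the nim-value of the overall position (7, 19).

All stacks use S = {1, 3, 8, 9}:
n :  0  1  2  3  4  5  6  7  8  9 10 11 12 13 14 15 16 17 18 19
G :  0  1  0  1  0  1  0  1  2  3  2  3  2  3  2  3  0  1  0  1
Stack A: G(7) = 1.
Stack B: G(19) = 1.
Combined Grundy value = 1 ⊕ 1 = 0.

0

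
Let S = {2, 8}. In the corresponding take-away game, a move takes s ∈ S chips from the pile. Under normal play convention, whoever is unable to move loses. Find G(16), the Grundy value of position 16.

1

n :  0  1  2  3  4  5  6  7  8  9 10 11 12 13 14 15 16
G :  0  0  1  1  0  0  1  1  2  2  0  0  1  1  0  0  1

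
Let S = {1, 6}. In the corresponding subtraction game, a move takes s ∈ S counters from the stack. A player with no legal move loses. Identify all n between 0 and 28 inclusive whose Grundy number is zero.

0, 2, 4, 7, 9, 11, 14, 16, 18, 21, 23, 25, 28

n :  0  1  2  3  4  5  6  7  8  9 10 11 12 13 14 15 16 17 18 19 20 21 22 23 24 25 26 27 28
G :  0  1  0  1  0  1  2  0  1  0  1  0  1  2  0  1  0  1  0  1  2  0  1  0  1  0  1  2  0
P-positions are exactly the n with G(n) = 0.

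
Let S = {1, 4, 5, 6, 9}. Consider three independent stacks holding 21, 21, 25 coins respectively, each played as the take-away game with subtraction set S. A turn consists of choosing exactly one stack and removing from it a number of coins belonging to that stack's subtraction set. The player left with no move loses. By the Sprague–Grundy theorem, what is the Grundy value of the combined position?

All stacks use S = {1, 4, 5, 6, 9}:
n :  0  1  2  3  4  5  6  7  8  9 10 11 12 13 14 15 16 17 18 19 20 21 22 23 24 25
G :  0  1  0  1  2  3  2  3  4  5  0  1  0  1  2  3  2  3  4  5  0  1  0  1  2  3
Stack A: G(21) = 1.
Stack B: G(21) = 1.
Stack C: G(25) = 3.
Combined Grundy value = 1 ⊕ 1 ⊕ 3 = 3.

3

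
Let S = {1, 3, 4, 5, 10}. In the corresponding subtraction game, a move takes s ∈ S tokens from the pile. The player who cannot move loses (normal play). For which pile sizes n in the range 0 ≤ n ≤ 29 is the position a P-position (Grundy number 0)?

0, 2, 8, 14, 16, 22, 28

G(0) = 0
G(1) = mex{0} = 1
G(2) = mex{1} = 0
G(3) = mex{0,0} = 1
G(4) = mex{1,1,0} = 2
G(5) = mex{2,0,1,0} = 3
G(6) = mex{3,1,0,1} = 2
G(7) = mex{2,2,1,0} = 3
G(8) = mex{3,3,2,1} = 0
G(9) = mex{0,2,3,2} = 1
G(10) = mex{1,3,2,3,0} = 4
G(11) = mex{4,0,3,2,1} = 5
G(12) = mex{5,1,0,3,0} = 2
G(13) = mex{2,4,1,0,1} = 3
G(14) = mex{3,5,4,1,2} = 0
G(15) = mex{0,2,5,4,3} = 1
G(16) = mex{1,3,2,5,2} = 0
G(17) = mex{0,0,3,2,3} = 1
G(18) = mex{1,1,0,3,0} = 2
G(19) = mex{2,0,1,0,1} = 3
G(20) = mex{3,1,0,1,4} = 2
G(21) = mex{2,2,1,0,5} = 3
G(22) = mex{3,3,2,1,2} = 0
G(23) = mex{0,2,3,2,3} = 1
G(24) = mex{1,3,2,3,0} = 4
G(25) = mex{4,0,3,2,1} = 5
G(26) = mex{5,1,0,3,0} = 2
G(27) = mex{2,4,1,0,1} = 3
G(28) = mex{3,5,4,1,2} = 0
G(29) = mex{0,2,5,4,3} = 1
P-positions are exactly the n with G(n) = 0.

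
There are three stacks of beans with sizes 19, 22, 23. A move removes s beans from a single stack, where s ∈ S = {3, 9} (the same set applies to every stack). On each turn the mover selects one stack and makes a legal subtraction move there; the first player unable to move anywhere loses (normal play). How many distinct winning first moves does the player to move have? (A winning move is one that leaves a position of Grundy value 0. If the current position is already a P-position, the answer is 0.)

0

All stacks use S = {3, 9}:
n :  0  1  2  3  4  5  6  7  8  9 10 11 12 13 14 15 16 17 18 19 20 21 22 23
G :  0  0  0  1  1  1  0  0  0  1  1  1  0  0  0  1  1  1  0  0  0  1  1  1
Stack A: G(19) = 0.
Stack B: G(22) = 1.
Stack C: G(23) = 1.
Combined Grundy value = 0 ⊕ 1 ⊕ 1 = 0.
A winning move leaves total XOR = 0, i.e. changes one component's Grundy value g to g ⊕ X where X is the current total.
Stack A: target g' = 0⊕0 = 0, but every legal move changes the Grundy value (mex property), so 0 moves.
Stack B: target g' = 1⊕0 = 1, but every legal move changes the Grundy value (mex property), so 0 moves.
Stack C: target g' = 1⊕0 = 1, but every legal move changes the Grundy value (mex property), so 0 moves.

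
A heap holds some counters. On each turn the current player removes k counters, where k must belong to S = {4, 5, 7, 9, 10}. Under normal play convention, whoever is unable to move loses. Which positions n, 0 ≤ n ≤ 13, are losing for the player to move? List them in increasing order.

0, 1, 2, 3

n :  0  1  2  3  4  5  6  7  8  9 10 11 12 13
G :  0  0  0  0  1  1  1  1  2  2  2  2  3  3
P-positions are exactly the n with G(n) = 0.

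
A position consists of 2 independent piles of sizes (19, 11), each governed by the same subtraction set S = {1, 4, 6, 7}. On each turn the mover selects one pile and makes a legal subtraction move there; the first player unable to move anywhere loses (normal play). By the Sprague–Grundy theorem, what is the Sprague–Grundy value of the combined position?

0

All piles use S = {1, 4, 6, 7}:
n :  0  1  2  3  4  5  6  7  8  9 10 11 12 13 14 15 16 17 18 19
G :  0  1  0  1  2  0  1  2  3  2  0  1  2  0  1  0  1  2  0  1
Pile A: G(19) = 1.
Pile B: G(11) = 1.
Combined Grundy value = 1 ⊕ 1 = 0.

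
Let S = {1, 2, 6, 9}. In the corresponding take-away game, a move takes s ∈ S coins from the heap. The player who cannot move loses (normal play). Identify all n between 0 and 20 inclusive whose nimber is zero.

0, 3, 7, 10, 14, 17

G(0) = 0
G(1) = mex{0} = 1
G(2) = mex{1,0} = 2
G(3) = mex{2,1} = 0
G(4) = mex{0,2} = 1
G(5) = mex{1,0} = 2
G(6) = mex{2,1,0} = 3
G(7) = mex{3,2,1} = 0
G(8) = mex{0,3,2} = 1
G(9) = mex{1,0,0,0} = 2
G(10) = mex{2,1,1,1} = 0
G(11) = mex{0,2,2,2} = 1
G(12) = mex{1,0,3,0} = 2
G(13) = mex{2,1,0,1} = 3
G(14) = mex{3,2,1,2} = 0
G(15) = mex{0,3,2,3} = 1
G(16) = mex{1,0,0,0} = 2
G(17) = mex{2,1,1,1} = 0
G(18) = mex{0,2,2,2} = 1
G(19) = mex{1,0,3,0} = 2
G(20) = mex{2,1,0,1} = 3
P-positions are exactly the n with G(n) = 0.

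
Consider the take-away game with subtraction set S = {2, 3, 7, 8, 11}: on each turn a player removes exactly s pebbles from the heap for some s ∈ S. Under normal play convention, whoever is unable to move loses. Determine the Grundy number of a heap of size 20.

0

n :  0  1  2  3  4  5  6  7  8  9 10 11 12 13 14 15 16 17 18 19 20
G :  0  0  1  1  2  0  0  1  1  2  0  3  1  2  2  0  3  1  2  0  0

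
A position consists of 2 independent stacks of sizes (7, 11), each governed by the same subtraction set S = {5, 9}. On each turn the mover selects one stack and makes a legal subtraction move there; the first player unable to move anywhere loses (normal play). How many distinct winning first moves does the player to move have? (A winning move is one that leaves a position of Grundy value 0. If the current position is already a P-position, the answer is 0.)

All stacks use S = {5, 9}:
n :  0  1  2  3  4  5  6  7  8  9 10 11
G :  0  0  0  0  0  1  1  1  1  1  2  2
Stack A: G(7) = 1.
Stack B: G(11) = 2.
Combined Grundy value = 1 ⊕ 2 = 3.
A winning move leaves total XOR = 0, i.e. changes one component's Grundy value g to g ⊕ X where X is the current total.
Stack A: need g' = 1⊕3 = 2. Options: 7−5→G=0. Hits: 0.
Stack B: need g' = 2⊕3 = 1. Options: 11−5→G=1, 11−9→G=0. Hits: 1.

1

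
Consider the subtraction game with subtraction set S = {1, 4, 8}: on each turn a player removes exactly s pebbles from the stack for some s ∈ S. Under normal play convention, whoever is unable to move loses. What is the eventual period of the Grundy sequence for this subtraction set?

12

n :  0  1  2  3  4  5  6  7  8  9 10 11 12 13 14 15 16 17 18 19 20 21 22 23 24 25
G :  0  1  0  1  2  0  1  0  1  2  3  2  0  1  0  1  2  0  1  0  1  2  3  2  0  1
G(n+12) = G(n) holds for n = 0,…,7 (a full window of length max(S) = 8), so the sequence is purely periodic with period 12.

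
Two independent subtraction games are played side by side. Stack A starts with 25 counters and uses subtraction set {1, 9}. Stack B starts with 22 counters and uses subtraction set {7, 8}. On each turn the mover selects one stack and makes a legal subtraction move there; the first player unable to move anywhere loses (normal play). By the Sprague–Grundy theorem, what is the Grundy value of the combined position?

0

Stack A, S = {1, 9}:
G(0) = 0
G(1) = mex{0} = 1
G(2) = mex{1} = 0
G(3) = mex{0} = 1
G(4) = mex{1} = 0
G(5) = mex{0} = 1
G(6) = mex{1} = 0
G(7) = mex{0} = 1
G(8) = mex{1} = 0
G(9) = mex{0,0} = 1
G(10) = mex{1,1} = 0
G(11) = mex{0,0} = 1
G(12) = mex{1,1} = 0
G(13) = mex{0,0} = 1
G(14) = mex{1,1} = 0
G(15) = mex{0,0} = 1
G(16) = mex{1,1} = 0
G(17) = mex{0,0} = 1
G(18) = mex{1,1} = 0
G(19) = mex{0,0} = 1
G(20) = mex{1,1} = 0
G(21) = mex{0,0} = 1
G(22) = mex{1,1} = 0
G(23) = mex{0,0} = 1
G(24) = mex{1,1} = 0
G(25) = mex{0,0} = 1
G_A(25) = 1.
Stack B, S = {7, 8}:
n :  0  1  2  3  4  5  6  7  8  9 10 11 12 13 14 15 16 17 18 19 20 21 22
G :  0  0  0  0  0  0  0  1  1  1  1  1  1  1  2  0  0  0  0  0  0  0  1
G_B(22) = 1.
Combined Grundy value = 1 ⊕ 1 = 0.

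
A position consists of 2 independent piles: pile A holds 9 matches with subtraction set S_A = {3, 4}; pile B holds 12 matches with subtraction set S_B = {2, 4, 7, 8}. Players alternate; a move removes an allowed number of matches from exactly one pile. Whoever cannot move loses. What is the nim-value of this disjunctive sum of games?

Pile A, S = {3, 4}:
n : 0 1 2 3 4 5 6 7 8 9
G : 0 0 0 1 1 1 2 0 0 0
G_A(9) = 0.
Pile B, S = {2, 4, 7, 8}:
n :  0  1  2  3  4  5  6  7  8  9 10 11 12
G :  0  0  1  1  2  2  0  3  1  4  2  0  0
G_B(12) = 0.
Combined Grundy value = 0 ⊕ 0 = 0.

0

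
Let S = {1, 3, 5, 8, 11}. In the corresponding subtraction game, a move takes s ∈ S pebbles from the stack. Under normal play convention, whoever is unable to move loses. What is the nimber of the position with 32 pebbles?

0

n :  0  1  2  3  4  5  6  7  8  9 10 11 12 13 14 15 16 17 18 19 20 21 22 23 24 25 26 27 28 29 30 31 32
G :  0  1  0  1  0  1  0  1  2  3  2  3  2  3  2  3  0  1  0  1  0  1  0  1  2  3  2  3  2  3  2  3  0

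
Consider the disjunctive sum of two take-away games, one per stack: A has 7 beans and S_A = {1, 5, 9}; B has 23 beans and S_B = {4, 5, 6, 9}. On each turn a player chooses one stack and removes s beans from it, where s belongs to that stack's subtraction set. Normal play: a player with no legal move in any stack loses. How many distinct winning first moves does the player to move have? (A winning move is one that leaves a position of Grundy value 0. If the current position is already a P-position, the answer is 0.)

3

Stack A, S = {1, 5, 9}:
G(0) = 0
G(1) = mex{0} = 1
G(2) = mex{1} = 0
G(3) = mex{0} = 1
G(4) = mex{1} = 0
G(5) = mex{0,0} = 1
G(6) = mex{1,1} = 0
G(7) = mex{0,0} = 1
G_A(7) = 1.
Stack B, S = {4, 5, 6, 9}:
G(0) = 0
G(1) = mex{} = 0
G(2) = mex{} = 0
G(3) = mex{} = 0
G(4) = mex{0} = 1
G(5) = mex{0,0} = 1
G(6) = mex{0,0,0} = 1
G(7) = mex{0,0,0} = 1
G(8) = mex{1,0,0} = 2
G(9) = mex{1,1,0,0} = 2
G(10) = mex{1,1,1,0} = 2
G(11) = mex{1,1,1,0} = 2
G(12) = mex{2,1,1,0} = 3
G(13) = mex{2,2,1,1} = 0
G(14) = mex{2,2,2,1} = 0
G(15) = mex{2,2,2,1} = 0
G(16) = mex{3,2,2,1} = 0
G(17) = mex{0,3,2,2} = 1
G(18) = mex{0,0,3,2} = 1
G(19) = mex{0,0,0,2} = 1
G(20) = mex{0,0,0,2} = 1
G(21) = mex{1,0,0,3} = 2
G(22) = mex{1,1,0,0} = 2
G(23) = mex{1,1,1,0} = 2
G_B(23) = 2.
Combined Grundy value = 1 ⊕ 2 = 3.
A winning move leaves total XOR = 0, i.e. changes one component's Grundy value g to g ⊕ X where X is the current total.
Stack A: need g' = 1⊕3 = 2. Options: 7−1→G=0, 7−5→G=0. Hits: 0.
Stack B: need g' = 2⊕3 = 1. Options: 23−4→G=1, 23−5→G=1, 23−6→G=1, 23−9→G=0. Hits: 3.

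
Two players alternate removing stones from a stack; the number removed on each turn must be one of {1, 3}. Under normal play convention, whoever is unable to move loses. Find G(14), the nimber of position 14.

G(0) = 0
G(1) = mex{0} = 1
G(2) = mex{1} = 0
G(3) = mex{0,0} = 1
G(4) = mex{1,1} = 0
G(5) = mex{0,0} = 1
G(6) = mex{1,1} = 0
G(7) = mex{0,0} = 1
G(8) = mex{1,1} = 0
G(9) = mex{0,0} = 1
G(10) = mex{1,1} = 0
G(11) = mex{0,0} = 1
G(12) = mex{1,1} = 0
G(13) = mex{0,0} = 1
G(14) = mex{1,1} = 0

0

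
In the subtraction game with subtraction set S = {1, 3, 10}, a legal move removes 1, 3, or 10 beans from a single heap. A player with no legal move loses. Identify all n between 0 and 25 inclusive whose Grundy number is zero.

0, 2, 4, 6, 8, 13, 15, 17, 19, 21

G(0) = 0
G(1) = mex{0} = 1
G(2) = mex{1} = 0
G(3) = mex{0,0} = 1
G(4) = mex{1,1} = 0
G(5) = mex{0,0} = 1
G(6) = mex{1,1} = 0
G(7) = mex{0,0} = 1
G(8) = mex{1,1} = 0
G(9) = mex{0,0} = 1
G(10) = mex{1,1,0} = 2
G(11) = mex{2,0,1} = 3
G(12) = mex{3,1,0} = 2
G(13) = mex{2,2,1} = 0
G(14) = mex{0,3,0} = 1
G(15) = mex{1,2,1} = 0
G(16) = mex{0,0,0} = 1
G(17) = mex{1,1,1} = 0
G(18) = mex{0,0,0} = 1
G(19) = mex{1,1,1} = 0
G(20) = mex{0,0,2} = 1
G(21) = mex{1,1,3} = 0
G(22) = mex{0,0,2} = 1
G(23) = mex{1,1,0} = 2
G(24) = mex{2,0,1} = 3
G(25) = mex{3,1,0} = 2
P-positions are exactly the n with G(n) = 0.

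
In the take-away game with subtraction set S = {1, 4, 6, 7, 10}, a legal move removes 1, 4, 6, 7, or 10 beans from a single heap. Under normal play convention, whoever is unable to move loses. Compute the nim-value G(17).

n :  0  1  2  3  4  5  6  7  8  9 10 11 12 13 14 15 16 17
G :  0  1  0  1  2  0  1  2  3  2  3  4  2  0  1  5  0  1

1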